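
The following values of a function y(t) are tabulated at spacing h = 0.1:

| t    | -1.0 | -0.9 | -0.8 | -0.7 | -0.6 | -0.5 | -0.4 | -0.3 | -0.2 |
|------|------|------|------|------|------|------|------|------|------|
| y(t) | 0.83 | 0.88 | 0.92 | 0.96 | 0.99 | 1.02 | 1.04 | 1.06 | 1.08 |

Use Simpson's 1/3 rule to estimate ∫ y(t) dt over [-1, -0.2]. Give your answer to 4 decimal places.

h = 0.1, n = 8.
(h/3)·[y₀ + 4y₁ + 2y₂ + 4y₃ + 2y₄ + 4y₅ + 2y₆ + 4y₇ + y₈] = 0.033333·(23.49) = 0.7830.

0.7830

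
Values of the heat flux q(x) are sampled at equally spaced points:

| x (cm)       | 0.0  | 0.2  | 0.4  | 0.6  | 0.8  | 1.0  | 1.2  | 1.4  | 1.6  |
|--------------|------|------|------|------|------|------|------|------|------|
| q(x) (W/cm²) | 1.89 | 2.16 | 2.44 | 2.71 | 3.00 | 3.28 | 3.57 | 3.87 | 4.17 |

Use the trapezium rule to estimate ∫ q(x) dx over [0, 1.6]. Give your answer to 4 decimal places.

h = 0.2, n = 8.
(h/2)·[y₀ + 2y₁ + 2y₂ + 2y₃ + 2y₄ + 2y₅ + 2y₆ + 2y₇ + y₈] = 0.1·(48.12) = 4.8120.

4.8120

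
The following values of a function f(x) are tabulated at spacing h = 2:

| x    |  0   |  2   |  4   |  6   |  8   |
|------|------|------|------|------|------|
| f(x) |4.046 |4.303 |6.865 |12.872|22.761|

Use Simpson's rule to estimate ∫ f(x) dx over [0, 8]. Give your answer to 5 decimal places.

72.82467

h = 2, n = 4.
(h/3)·[y₀ + 4y₁ + 2y₂ + 4y₃ + y₄] = 0.666667·(109.237) = 72.82467.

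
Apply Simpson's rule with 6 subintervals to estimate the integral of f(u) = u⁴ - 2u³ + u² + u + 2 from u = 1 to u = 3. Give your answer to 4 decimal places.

h = (3 − 1)/6 = 0.333333.
Nodes u₀,…,u₆ = 1, 1.333333, 1.666667, 2, 2.333333, 2.666667, 3.
f(u) = u⁴ - 2u³ + u² + u + 2: f₀=3, f₁=3.530864, f₂=4.901235, f₃=8, f₄=14.012346, f₅=24.419753, f₆=41.
(h/3)·[f₀ + 4f₁ + 2f₂ + 4f₃ + 2f₄ + 4f₅ + f₆] = 0.111111·(225.629630) = 25.0700.

25.0700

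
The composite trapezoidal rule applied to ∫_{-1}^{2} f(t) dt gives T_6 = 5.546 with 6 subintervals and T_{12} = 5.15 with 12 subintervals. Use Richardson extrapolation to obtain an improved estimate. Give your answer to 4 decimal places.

5.0180

R = (4·T_{12} − T_6) / 3 = (4·5.15 − 5.546)/3 = (15.054)/3 = 5.0180.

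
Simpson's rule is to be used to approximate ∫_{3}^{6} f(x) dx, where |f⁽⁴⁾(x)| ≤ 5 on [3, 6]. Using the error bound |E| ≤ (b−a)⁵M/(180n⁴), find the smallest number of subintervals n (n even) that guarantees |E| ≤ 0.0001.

18

Need 1215/(180n⁴) ≤ 0.0001.
n⁴ ≥ 1215/(180·0.0001) = 67500 ⇒ n ≥ 16.1185, so the smallest even n is 18. (n must be even for Simpson's rule.)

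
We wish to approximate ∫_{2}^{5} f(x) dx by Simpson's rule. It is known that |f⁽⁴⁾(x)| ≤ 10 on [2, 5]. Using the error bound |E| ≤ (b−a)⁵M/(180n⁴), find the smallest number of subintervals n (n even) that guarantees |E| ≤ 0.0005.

14

Need 2430/(180n⁴) ≤ 0.0005.
n⁴ ≥ 2430/(180·0.0005) = 27000 ⇒ n ≥ 12.8186, so the smallest even n is 14. (n must be even for Simpson's rule.)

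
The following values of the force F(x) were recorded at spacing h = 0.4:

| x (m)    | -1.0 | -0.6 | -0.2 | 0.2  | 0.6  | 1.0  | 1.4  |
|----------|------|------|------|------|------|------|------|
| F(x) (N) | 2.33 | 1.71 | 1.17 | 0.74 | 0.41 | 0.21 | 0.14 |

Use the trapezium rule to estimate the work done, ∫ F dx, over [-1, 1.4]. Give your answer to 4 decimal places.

h = 0.4, n = 6.
(h/2)·[y₀ + 2y₁ + 2y₂ + 2y₃ + 2y₄ + 2y₅ + y₆] = 0.2·(10.95) = 2.1900.

2.1900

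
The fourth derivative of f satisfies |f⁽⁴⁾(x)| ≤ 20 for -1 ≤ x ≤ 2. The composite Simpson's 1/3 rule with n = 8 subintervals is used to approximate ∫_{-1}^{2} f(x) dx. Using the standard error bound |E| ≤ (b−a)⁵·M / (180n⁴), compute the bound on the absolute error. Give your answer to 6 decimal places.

|E| ≤ (3)⁵·20 / (180·8⁴) = 4860/737280 = 0.006592.

0.006592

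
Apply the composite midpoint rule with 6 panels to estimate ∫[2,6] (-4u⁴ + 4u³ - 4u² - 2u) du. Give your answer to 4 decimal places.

-5169.5144

h = (6 − 2)/6 = 0.666667.
Midpoints m₁,…,m₆ = 2.333333, 3, 3.666667, 4.333333, 5, 5.666667.
f(m₁)=-94.197531, f(m₂)=-258, f(m₃)=-586.938272, f(m₄)=-1168.716049, f(m₅)=-2110, f(m₆)=-3536.419753.
h·[f(m₁) + f(m₂) + f(m₃) + f(m₄) + f(m₅) + f(m₆)] = 0.666667·(-7754.271605) = -5169.5144.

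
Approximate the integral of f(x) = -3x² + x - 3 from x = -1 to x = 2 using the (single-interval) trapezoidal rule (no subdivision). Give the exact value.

T = (b−a)/2 · [f(-1) + f(2)] = 1.5·[(-7) + (-13)] = -30.

-30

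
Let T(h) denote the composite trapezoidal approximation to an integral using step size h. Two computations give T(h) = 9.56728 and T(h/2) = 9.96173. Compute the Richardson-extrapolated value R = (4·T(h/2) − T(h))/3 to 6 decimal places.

10.093213

R = (4·T(h/2) − T(h)) / 3 = (4·9.96173 − 9.56728)/3 = (30.27964)/3 = 10.093213.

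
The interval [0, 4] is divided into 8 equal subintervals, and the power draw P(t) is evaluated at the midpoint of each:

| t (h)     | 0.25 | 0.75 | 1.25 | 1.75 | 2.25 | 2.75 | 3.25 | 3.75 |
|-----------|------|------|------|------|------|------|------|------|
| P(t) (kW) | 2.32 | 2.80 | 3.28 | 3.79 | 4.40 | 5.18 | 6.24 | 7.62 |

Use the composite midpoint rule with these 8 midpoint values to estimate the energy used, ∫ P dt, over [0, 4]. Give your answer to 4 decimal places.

17.8150

h = 0.5, n = 8.
h·[y(m₁) + y(m₂) + y(m₃) + y(m₄) + y(m₅) + y(m₆) + y(m₇) + y(m₈)] = 0.5·(35.63) = 17.8150.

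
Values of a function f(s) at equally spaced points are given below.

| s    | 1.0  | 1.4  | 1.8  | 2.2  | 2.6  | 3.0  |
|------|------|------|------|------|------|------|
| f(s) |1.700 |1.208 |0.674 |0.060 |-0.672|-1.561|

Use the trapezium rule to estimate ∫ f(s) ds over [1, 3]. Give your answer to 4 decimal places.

h = 0.4, n = 5.
(h/2)·[y₀ + 2y₁ + 2y₂ + 2y₃ + 2y₄ + y₅] = 0.2·(2.679) = 0.5358.

0.5358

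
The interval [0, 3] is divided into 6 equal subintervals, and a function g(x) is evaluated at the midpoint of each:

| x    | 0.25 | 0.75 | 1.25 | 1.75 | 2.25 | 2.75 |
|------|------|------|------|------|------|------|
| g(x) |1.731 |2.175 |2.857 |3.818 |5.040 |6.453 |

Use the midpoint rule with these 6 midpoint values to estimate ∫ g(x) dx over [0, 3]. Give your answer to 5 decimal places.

h = 0.5, n = 6.
h·[y(m₁) + y(m₂) + y(m₃) + y(m₄) + y(m₅) + y(m₆)] = 0.5·(22.074) = 11.03700.

11.03700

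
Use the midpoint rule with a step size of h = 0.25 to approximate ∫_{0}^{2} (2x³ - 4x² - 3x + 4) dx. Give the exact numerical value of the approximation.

-0.6875

h = (2 − 0)/8 = 0.25.
Midpoints m₁,…,m₈ = 0.125, 0.375, 0.625, 0.875, 1.125, 1.375, 1.625, 1.875.
f(m₁)=3.56640625, f(m₂)=2.41796875, f(m₃)=1.05078125, f(m₄)=-0.34765625, f(m₅)=-1.58984375, f(m₆)=-2.48828125, f(m₇)=-2.85546875, f(m₈)=-2.50390625.
h·[f(m₁) + f(m₂) + f(m₃) + f(m₄) + f(m₅) + f(m₆) + f(m₇) + f(m₈)] = 0.25·(-2.75) = -0.6875.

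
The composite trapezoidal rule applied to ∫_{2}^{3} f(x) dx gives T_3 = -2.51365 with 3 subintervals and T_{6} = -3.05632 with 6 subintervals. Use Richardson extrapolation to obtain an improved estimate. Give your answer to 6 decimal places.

R = (4·T_{6} − T_3) / 3 = (4·(-3.05632) − (-2.51365))/3 = (-9.71163)/3 = -3.237210.

-3.237210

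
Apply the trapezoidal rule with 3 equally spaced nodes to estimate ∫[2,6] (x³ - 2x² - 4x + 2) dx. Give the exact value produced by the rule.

h = (6 − 2)/2 = 2.
Nodes x₀,…,x₂ = 2, 4, 6.
f(x) = x³ - 2x² - 4x + 2: f₀=-6, f₁=18, f₂=122.
(h/2)·[f₀ + 2f₁ + f₂] = 1·(152) = 152.

152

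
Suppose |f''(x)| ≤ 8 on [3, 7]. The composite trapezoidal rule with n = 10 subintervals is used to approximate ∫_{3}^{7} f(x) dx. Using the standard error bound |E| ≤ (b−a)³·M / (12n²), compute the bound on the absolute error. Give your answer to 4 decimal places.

0.4267

|E| ≤ (4)³·8 / (12·10²) = 512/1200 = 0.4267.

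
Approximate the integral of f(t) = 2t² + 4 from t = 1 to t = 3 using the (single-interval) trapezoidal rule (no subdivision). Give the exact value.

28

T = (b−a)/2 · [f(1) + f(3)] = 1·[6 + 22] = 28.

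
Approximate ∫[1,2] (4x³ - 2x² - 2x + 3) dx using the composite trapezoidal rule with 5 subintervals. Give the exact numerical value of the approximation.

10.44

h = (2 − 1)/5 = 0.2.
Nodes x₀,…,x₅ = 1, 1.2, 1.4, 1.6, 1.8, 2.
f(x) = 4x³ - 2x² - 2x + 3: f₀=3, f₁=4.632, f₂=7.256, f₃=11.064, f₄=16.248, f₅=23.
(h/2)·[f₀ + 2f₁ + 2f₂ + 2f₃ + 2f₄ + f₅] = 0.1·(104.4) = 10.44.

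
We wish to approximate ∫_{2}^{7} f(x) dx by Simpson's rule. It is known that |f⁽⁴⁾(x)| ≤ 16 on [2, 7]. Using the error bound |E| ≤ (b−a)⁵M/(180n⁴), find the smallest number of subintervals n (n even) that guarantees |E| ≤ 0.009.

Need 50000/(180n⁴) ≤ 0.009.
n⁴ ≥ 50000/(180·0.009) = 30864.2 ⇒ n ≥ 13.2545, so the smallest even n is 14. (n must be even for Simpson's rule.)

14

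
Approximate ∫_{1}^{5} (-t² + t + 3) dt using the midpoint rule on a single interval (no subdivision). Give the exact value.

M = (b−a)·f(3) = 4·(-3) = -12.

-12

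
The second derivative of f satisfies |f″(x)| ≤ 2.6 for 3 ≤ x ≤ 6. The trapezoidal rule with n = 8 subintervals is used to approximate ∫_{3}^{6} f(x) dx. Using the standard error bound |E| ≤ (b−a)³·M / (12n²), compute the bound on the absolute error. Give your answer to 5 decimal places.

|E| ≤ (3)³·2.6 / (12·8²) = 70.2/768 = 0.09141.

0.09141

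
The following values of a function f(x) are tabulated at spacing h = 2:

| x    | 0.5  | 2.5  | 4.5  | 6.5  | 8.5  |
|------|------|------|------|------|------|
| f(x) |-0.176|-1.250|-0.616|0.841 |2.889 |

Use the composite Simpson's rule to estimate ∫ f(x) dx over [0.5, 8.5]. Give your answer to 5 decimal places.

-0.10333

h = 2, n = 4.
(h/3)·[y₀ + 4y₁ + 2y₂ + 4y₃ + y₄] = 0.666667·(-0.155) = -0.10333.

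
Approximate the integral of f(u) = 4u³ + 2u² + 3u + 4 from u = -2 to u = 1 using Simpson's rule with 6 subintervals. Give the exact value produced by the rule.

h = (1 − (-2))/6 = 0.5.
Nodes u₀,…,u₆ = -2, -1.5, -1, -0.5, 0, 0.5, 1.
f(u) = 4u³ + 2u² + 3u + 4: f₀=-26, f₁=-9.5, f₂=-1, f₃=2.5, f₄=4, f₅=6.5, f₆=13.
(h/3)·[f₀ + 4f₁ + 2f₂ + 4f₃ + 2f₄ + 4f₅ + f₆] = 0.166667·(-9) = -1.5.

-1.5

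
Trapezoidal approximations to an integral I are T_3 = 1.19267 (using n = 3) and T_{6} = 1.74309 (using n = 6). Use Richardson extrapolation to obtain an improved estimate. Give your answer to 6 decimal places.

1.926563

R = (4·T_{6} − T_3) / 3 = (4·1.74309 − 1.19267)/3 = (5.77969)/3 = 1.926563.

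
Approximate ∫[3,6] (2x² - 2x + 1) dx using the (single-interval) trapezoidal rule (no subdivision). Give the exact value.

111

T = (b−a)/2 · [f(3) + f(6)] = 1.5·[13 + 61] = 111.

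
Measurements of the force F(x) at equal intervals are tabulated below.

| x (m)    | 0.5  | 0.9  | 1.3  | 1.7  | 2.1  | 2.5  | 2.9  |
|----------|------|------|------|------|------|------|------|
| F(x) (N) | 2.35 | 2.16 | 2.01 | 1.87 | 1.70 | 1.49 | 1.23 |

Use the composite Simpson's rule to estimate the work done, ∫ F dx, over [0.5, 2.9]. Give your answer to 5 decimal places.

h = 0.4, n = 6.
(h/3)·[y₀ + 4y₁ + 2y₂ + 4y₃ + 2y₄ + 4y₅ + y₆] = 0.133333·(33.08) = 4.41067.

4.41067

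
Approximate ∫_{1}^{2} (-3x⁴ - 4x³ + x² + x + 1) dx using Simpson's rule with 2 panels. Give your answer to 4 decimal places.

h = (2 − 1)/2 = 0.5.
Nodes x₀,…,x₂ = 1, 1.5, 2.
f(x) = -3x⁴ - 4x³ + x² + x + 1: f₀=-4, f₁=-23.9375, f₂=-73.
(h/3)·[f₀ + 4f₁ + f₂] = 0.166667·(-172.75) = -28.7917.

-28.7917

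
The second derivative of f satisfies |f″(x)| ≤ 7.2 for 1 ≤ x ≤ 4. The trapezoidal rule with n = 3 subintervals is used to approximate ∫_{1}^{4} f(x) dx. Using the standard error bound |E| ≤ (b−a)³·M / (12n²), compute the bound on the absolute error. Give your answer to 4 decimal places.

1.8000

|E| ≤ (3)³·7.2 / (12·3²) = 194.4/108 = 1.8000.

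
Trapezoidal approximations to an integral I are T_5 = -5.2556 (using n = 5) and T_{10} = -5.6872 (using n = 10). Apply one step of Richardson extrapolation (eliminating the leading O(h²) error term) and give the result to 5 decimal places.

R = (4·T_{10} − T_5) / 3 = (4·(-5.6872) − (-5.2556))/3 = (-17.4932)/3 = -5.83107.

-5.83107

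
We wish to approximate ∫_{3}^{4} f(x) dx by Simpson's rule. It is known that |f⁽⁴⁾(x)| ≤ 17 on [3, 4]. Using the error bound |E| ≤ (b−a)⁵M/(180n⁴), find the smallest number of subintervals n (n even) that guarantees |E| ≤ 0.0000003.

24

Need 17/(180n⁴) ≤ 0.0000003.
n⁴ ≥ 17/(180·0.0000003) = 314815 ⇒ n ≥ 23.6872, so the smallest even n is 24. (n must be even for Simpson's rule.)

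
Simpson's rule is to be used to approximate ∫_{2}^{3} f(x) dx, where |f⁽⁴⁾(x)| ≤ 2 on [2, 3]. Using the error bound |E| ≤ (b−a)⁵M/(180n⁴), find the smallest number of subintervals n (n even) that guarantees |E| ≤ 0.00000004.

Need 2/(180n⁴) ≤ 0.00000004.
n⁴ ≥ 2/(180·0.00000004) = 277778 ⇒ n ≥ 22.9575, so the smallest even n is 24. (n must be even for Simpson's rule.)

24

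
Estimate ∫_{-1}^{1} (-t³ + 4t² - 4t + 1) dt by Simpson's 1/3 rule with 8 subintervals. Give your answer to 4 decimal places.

4.6667

h = (1 − (-1))/8 = 0.25.
Nodes t₀,…,t₈ = -1, -0.75, -0.5, -0.25, 0, 0.25, 0.5, 0.75, 1.
f(t) = -t³ + 4t² - 4t + 1: f₀=10, f₁=6.671875, f₂=4.125, f₃=2.265625, f₄=1, f₅=0.234375, f₆=-0.125, f₇=-0.171875, f₈=0.
(h/3)·[f₀ + 4f₁ + 2f₂ + 4f₃ + 2f₄ + 4f₅ + 2f₆ + 4f₇ + f₈] = 0.083333·(56) = 4.6667.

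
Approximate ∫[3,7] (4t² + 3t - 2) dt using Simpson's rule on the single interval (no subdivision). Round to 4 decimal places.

S = (b−a)/6 · [f(3) + 4f(5) + f(7)] = 0.666667·[43 + 4·113 + 215] = 473.3333.

473.3333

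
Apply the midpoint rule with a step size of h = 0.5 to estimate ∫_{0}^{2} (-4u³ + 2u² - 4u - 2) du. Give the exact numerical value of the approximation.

h = (2 − 0)/4 = 0.5.
Midpoints m₁,…,m₄ = 0.25, 0.75, 1.25, 1.75.
f(m₁)=-2.9375, f(m₂)=-5.5625, f(m₃)=-11.6875, f(m₄)=-24.3125.
h·[f(m₁) + f(m₂) + f(m₃) + f(m₄)] = 0.5·(-44.5) = -22.25.

-22.25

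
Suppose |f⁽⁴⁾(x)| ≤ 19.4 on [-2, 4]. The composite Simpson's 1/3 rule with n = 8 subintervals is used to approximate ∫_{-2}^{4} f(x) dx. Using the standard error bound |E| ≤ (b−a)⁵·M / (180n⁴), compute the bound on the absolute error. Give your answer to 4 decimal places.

0.2046

|E| ≤ (6)⁵·19.4 / (180·8⁴) = 150854.4/737280 = 0.2046.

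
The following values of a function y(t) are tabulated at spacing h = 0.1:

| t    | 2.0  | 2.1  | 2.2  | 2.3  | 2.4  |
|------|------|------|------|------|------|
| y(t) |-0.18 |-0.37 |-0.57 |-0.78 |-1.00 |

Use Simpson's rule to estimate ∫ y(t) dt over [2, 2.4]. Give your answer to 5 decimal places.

h = 0.1, n = 4.
(h/3)·[y₀ + 4y₁ + 2y₂ + 4y₃ + y₄] = 0.033333·(-6.92) = -0.23067.

-0.23067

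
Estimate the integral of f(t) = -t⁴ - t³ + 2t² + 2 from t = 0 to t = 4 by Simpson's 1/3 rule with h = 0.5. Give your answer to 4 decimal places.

-218.1667

h = (4 − 0)/8 = 0.5.
Nodes t₀,…,t₈ = 0, 0.5, 1, 1.5, 2, 2.5, 3, 3.5, 4.
f(t) = -t⁴ - t³ + 2t² + 2: f₀=2, f₁=2.3125, f₂=2, f₃=-1.9375, f₄=-14, f₅=-40.1875, f₆=-88, f₇=-166.4375, f₈=-286.
(h/3)·[f₀ + 4f₁ + 2f₂ + 4f₃ + 2f₄ + 4f₅ + 2f₆ + 4f₇ + f₈] = 0.166667·(-1309) = -218.1667.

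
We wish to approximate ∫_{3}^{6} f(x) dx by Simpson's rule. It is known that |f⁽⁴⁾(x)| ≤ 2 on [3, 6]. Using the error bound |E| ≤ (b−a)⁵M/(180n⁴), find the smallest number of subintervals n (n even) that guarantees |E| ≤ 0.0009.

Need 486/(180n⁴) ≤ 0.0009.
n⁴ ≥ 486/(180·0.0009) = 3000 ⇒ n ≥ 7.4008, so the smallest even n is 8. (n must be even for Simpson's rule.)

8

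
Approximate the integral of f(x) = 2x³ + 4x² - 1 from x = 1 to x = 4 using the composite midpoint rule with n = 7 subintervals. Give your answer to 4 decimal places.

207.6276

h = (4 − 1)/7 = 0.428571.
Midpoints m₁,…,m₇ = 1.214286, 1.642857, 2.071429, 2.5, 2.928571, 3.357143, 3.785714.
f(m₁)=8.478863, f(m₂)=18.663994, f(m₃)=33.939504, f(m₄)=55.25, f(m₅)=83.540087, f(m₆)=119.754373, f(m₇)=164.837464.
h·[f(m₁) + f(m₂) + f(m₃) + f(m₄) + f(m₅) + f(m₆) + f(m₇)] = 0.428571·(484.464286) = 207.6276.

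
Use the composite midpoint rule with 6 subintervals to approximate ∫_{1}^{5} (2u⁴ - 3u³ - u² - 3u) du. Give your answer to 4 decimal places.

h = (5 − 1)/6 = 0.666667.
Midpoints m₁,…,m₆ = 1.333333, 2, 2.666667, 3.333333, 4, 4.666667.
f(m₁)=-6.567901, f(m₂)=-2, f(m₃)=29.135802, f(m₄)=114.691358, f(m₅)=292, f(m₆)=607.876543.
h·[f(m₁) + f(m₂) + f(m₃) + f(m₄) + f(m₅) + f(m₆)] = 0.666667·(1035.135802) = 690.0905.

690.0905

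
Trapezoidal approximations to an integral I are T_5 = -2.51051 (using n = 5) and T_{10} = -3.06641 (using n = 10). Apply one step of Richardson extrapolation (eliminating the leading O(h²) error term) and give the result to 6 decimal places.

R = (4·T_{10} − T_5) / 3 = (4·(-3.06641) − (-2.51051))/3 = (-9.75513)/3 = -3.251710.

-3.251710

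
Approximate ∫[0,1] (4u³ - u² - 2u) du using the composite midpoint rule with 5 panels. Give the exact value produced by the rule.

h = (1 − 0)/5 = 0.2.
Midpoints m₁,…,m₅ = 0.1, 0.3, 0.5, 0.7, 0.9.
f(m₁)=-0.206, f(m₂)=-0.582, f(m₃)=-0.75, f(m₄)=-0.518, f(m₅)=0.306.
h·[f(m₁) + f(m₂) + f(m₃) + f(m₄) + f(m₅)] = 0.2·(-1.75) = -0.35.

-0.35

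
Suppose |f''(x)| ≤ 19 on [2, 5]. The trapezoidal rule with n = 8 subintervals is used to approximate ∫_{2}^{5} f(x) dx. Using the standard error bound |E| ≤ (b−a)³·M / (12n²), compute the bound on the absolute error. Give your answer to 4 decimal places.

|E| ≤ (3)³·19 / (12·8²) = 513/768 = 0.6680.

0.6680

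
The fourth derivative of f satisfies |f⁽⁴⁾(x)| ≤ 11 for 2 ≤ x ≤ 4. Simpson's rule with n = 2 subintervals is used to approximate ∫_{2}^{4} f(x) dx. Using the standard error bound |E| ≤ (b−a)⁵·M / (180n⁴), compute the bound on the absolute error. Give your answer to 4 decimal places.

0.1222

|E| ≤ (2)⁵·11 / (180·2⁴) = 352/2880 = 0.1222.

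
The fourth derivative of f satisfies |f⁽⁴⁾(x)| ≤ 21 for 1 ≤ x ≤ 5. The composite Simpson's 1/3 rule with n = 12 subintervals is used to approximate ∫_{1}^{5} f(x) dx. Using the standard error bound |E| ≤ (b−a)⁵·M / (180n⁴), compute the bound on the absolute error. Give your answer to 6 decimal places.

0.005761

|E| ≤ (4)⁵·21 / (180·12⁴) = 21504/3732480 = 0.005761.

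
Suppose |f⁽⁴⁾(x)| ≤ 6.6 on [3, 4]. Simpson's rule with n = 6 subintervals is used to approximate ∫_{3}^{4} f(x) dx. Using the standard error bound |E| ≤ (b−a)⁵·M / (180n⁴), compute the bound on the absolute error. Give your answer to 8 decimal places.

0.00002829

|E| ≤ (1)⁵·6.6 / (180·6⁴) = 6.6/233280 = 0.00002829.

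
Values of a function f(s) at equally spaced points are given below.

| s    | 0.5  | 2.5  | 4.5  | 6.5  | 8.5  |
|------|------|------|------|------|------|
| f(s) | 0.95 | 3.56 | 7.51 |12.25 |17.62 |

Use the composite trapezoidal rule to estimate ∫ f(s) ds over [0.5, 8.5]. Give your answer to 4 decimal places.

h = 2, n = 4.
(h/2)·[y₀ + 2y₁ + 2y₂ + 2y₃ + y₄] = 1·(65.21) = 65.2100.

65.2100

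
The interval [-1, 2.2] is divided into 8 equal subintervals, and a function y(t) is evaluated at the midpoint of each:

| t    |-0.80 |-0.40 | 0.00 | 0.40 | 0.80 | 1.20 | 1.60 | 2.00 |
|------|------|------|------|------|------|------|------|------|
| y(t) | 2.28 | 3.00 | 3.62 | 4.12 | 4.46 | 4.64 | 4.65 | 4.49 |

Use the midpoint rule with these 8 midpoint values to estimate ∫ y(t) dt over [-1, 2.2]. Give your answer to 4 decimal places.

12.5040

h = 0.4, n = 8.
h·[y(m₁) + y(m₂) + y(m₃) + y(m₄) + y(m₅) + y(m₆) + y(m₇) + y(m₈)] = 0.4·(31.26) = 12.5040.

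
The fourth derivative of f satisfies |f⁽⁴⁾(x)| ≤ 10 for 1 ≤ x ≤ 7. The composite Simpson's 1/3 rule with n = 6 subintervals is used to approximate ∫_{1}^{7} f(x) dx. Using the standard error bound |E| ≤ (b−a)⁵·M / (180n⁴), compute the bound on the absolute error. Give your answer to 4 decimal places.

|E| ≤ (6)⁵·10 / (180·6⁴) = 77760/233280 = 0.3333.

0.3333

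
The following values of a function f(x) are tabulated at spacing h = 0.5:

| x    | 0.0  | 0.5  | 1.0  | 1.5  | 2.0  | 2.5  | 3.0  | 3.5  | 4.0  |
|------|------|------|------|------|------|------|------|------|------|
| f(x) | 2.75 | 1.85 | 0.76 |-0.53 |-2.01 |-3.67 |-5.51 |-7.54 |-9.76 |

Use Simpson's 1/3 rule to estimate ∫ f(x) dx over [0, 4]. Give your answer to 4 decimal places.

-10.0150

h = 0.5, n = 8.
(h/3)·[y₀ + 4y₁ + 2y₂ + 4y₃ + 2y₄ + 4y₅ + 2y₆ + 4y₇ + y₈] = 0.166667·(-60.09) = -10.0150.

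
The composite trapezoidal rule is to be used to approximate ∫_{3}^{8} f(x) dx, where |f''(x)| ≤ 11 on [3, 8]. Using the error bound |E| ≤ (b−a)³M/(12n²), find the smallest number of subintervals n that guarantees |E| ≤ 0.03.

Need 1375/(12n²) ≤ 0.03.
n² ≥ 1375/(12·0.03) = 3819.44 ⇒ n ≥ 61.8017, so the smallest n is 62.

62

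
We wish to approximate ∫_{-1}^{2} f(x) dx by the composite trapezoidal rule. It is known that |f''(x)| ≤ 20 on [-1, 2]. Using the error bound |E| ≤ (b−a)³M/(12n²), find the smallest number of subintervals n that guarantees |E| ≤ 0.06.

28

Need 540/(12n²) ≤ 0.06.
n² ≥ 540/(12·0.06) = 750 ⇒ n ≥ 27.3861, so the smallest n is 28.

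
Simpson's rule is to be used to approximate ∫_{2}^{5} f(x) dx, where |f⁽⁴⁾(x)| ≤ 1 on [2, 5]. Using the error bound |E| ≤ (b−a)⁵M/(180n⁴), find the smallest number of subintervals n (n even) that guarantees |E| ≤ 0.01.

4

Need 243/(180n⁴) ≤ 0.01.
n⁴ ≥ 243/(180·0.01) = 135 ⇒ n ≥ 3.4087, so the smallest even n is 4. (n must be even for Simpson's rule.)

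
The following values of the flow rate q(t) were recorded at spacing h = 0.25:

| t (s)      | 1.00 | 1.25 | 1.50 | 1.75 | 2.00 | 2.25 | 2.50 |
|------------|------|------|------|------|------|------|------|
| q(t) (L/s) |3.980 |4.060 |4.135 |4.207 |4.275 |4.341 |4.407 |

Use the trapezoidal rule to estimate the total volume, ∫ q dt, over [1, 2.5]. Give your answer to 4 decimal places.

h = 0.25, n = 6.
(h/2)·[y₀ + 2y₁ + 2y₂ + 2y₃ + 2y₄ + 2y₅ + y₆] = 0.125·(50.423) = 6.3029.

6.3029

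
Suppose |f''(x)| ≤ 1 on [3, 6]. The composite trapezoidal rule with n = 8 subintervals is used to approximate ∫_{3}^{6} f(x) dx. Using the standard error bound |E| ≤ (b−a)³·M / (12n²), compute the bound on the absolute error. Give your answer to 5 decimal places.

0.03516

|E| ≤ (3)³·1 / (12·8²) = 27/768 = 0.03516.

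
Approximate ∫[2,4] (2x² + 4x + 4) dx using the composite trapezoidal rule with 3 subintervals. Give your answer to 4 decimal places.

69.6296

h = (4 − 2)/3 = 0.666667.
Nodes x₀,…,x₃ = 2, 2.666667, 3.333333, 4.
f(x) = 2x² + 4x + 4: f₀=20, f₁=28.888889, f₂=39.555556, f₃=52.
(h/2)·[f₀ + 2f₁ + 2f₂ + f₃] = 0.333333·(208.888889) = 69.6296.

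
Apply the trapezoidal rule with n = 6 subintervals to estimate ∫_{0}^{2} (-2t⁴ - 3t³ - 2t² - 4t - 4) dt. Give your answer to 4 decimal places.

h = (2 − 0)/6 = 0.333333.
Nodes t₀,…,t₆ = 0, 0.333333, 0.666667, 1, 1.333333, 1.666667, 2.
f(t) = -2t⁴ - 3t³ - 2t² - 4t - 4: f₀=-4, f₁=-5.691358, f₂=-8.839506, f₃=-15, f₄=-26.320988, f₅=-45.543210, f₆=-76.
(h/2)·[f₀ + 2f₁ + 2f₂ + 2f₃ + 2f₄ + 2f₅ + f₆] = 0.166667·(-282.790123) = -47.1317.

-47.1317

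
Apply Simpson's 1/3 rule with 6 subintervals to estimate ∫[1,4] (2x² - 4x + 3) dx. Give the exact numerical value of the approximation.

h = (4 − 1)/6 = 0.5.
Nodes x₀,…,x₆ = 1, 1.5, 2, 2.5, 3, 3.5, 4.
f(x) = 2x² - 4x + 3: f₀=1, f₁=1.5, f₂=3, f₃=5.5, f₄=9, f₅=13.5, f₆=19.
(h/3)·[f₀ + 4f₁ + 2f₂ + 4f₃ + 2f₄ + 4f₅ + f₆] = 0.166667·(126) = 21.

21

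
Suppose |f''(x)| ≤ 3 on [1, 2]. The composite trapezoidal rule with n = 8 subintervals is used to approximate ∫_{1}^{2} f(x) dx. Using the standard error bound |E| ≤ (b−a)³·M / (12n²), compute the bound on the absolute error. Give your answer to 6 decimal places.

|E| ≤ (1)³·3 / (12·8²) = 3/768 = 0.003906.

0.003906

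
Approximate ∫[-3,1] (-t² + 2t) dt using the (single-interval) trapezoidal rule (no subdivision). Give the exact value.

-28

T = (b−a)/2 · [f(-3) + f(1)] = 2·[(-15) + 1] = -28.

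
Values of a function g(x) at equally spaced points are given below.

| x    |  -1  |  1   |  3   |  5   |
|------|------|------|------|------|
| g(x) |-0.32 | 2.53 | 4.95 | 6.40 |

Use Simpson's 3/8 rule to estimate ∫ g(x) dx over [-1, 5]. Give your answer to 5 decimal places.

21.39000

h = 2, n = 3.
(3h/8)·[y₀ + 3y₁ + 3y₂ + y₃] = 0.75·(28.52) = 21.39000.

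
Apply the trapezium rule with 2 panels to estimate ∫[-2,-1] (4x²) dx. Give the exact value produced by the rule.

h = (-1 − (-2))/2 = 0.5.
Nodes x₀,…,x₂ = -2, -1.5, -1.
f(x) = 4x²: f₀=16, f₁=9, f₂=4.
(h/2)·[f₀ + 2f₁ + f₂] = 0.25·(38) = 9.5.

9.5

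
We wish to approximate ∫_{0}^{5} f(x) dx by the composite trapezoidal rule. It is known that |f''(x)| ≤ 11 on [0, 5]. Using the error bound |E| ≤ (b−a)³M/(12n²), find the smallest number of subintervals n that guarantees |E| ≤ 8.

Need 1375/(12n²) ≤ 8.
n² ≥ 1375/(12·8) = 14.3229 ⇒ n ≥ 3.7846, so the smallest n is 4.

4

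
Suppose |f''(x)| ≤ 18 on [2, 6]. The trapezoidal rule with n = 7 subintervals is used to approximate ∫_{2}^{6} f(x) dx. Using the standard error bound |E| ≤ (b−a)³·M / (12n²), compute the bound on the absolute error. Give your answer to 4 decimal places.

1.9592

|E| ≤ (4)³·18 / (12·7²) = 1152/588 = 1.9592.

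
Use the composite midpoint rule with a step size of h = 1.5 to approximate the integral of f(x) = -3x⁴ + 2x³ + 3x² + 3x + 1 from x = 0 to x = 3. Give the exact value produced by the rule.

-39.50390625

h = (3 − 0)/2 = 1.5.
Midpoints m₁,…,m₂ = 0.75, 2.25.
f(m₁)=4.83203125, f(m₂)=-31.16796875.
h·[f(m₁) + f(m₂)] = 1.5·(-26.3359375) = -39.50390625.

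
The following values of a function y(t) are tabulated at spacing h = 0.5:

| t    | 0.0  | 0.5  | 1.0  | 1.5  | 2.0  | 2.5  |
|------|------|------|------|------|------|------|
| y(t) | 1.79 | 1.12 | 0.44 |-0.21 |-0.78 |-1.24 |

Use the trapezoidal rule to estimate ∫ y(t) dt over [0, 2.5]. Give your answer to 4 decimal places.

0.4225

h = 0.5, n = 5.
(h/2)·[y₀ + 2y₁ + 2y₂ + 2y₃ + 2y₄ + y₅] = 0.25·(1.69) = 0.4225.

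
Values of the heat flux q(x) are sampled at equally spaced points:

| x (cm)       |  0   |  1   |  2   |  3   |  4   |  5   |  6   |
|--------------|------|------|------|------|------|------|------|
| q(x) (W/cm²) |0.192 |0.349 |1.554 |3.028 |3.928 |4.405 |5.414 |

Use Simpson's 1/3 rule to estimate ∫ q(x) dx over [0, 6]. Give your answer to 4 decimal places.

15.8993

h = 1, n = 6.
(h/3)·[y₀ + 4y₁ + 2y₂ + 4y₃ + 2y₄ + 4y₅ + y₆] = 0.333333·(47.698) = 15.8993.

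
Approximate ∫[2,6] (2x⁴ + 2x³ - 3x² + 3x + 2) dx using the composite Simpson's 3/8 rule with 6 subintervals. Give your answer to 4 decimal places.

3586.0741

h = (6 − 2)/6 = 0.666667.
Nodes x₀,…,x₆ = 2, 2.666667, 3.333333, 4, 4.666667, 5.333333, 6.
f(x) = 2x⁴ + 2x³ - 3x² + 3x + 2: f₀=44, f₁=127.728395, f₂=299.654321, f₃=606, f₄=1102.469136, f₅=1854.246914, f₆=2936.
(3h/8)·[f₀ + 3f₁ + 3f₂ + 2f₃ + 3f₄ + 3f₅ + f₆] = 0.25·(14344.296296) = 3586.0741.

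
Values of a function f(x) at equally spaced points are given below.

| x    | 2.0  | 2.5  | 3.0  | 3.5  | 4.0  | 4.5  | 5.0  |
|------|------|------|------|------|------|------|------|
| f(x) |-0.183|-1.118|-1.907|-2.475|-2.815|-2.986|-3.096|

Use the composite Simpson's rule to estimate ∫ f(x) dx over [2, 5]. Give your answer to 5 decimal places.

-6.50650

h = 0.5, n = 6.
(h/3)·[y₀ + 4y₁ + 2y₂ + 4y₃ + 2y₄ + 4y₅ + y₆] = 0.166667·(-39.039) = -6.50650.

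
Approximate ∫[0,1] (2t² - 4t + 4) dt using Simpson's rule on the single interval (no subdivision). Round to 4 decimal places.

S = (b−a)/6 · [f(0) + 4f(0.5) + f(1)] = 0.166667·[4 + 4·2.5 + 2] = 2.6667.

2.6667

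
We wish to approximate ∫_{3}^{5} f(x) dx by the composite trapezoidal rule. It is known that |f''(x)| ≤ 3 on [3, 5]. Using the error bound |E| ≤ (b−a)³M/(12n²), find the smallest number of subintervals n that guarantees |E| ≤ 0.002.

Need 24/(12n²) ≤ 0.002.
n² ≥ 24/(12·0.002) = 1000 ⇒ n ≥ 31.6228, so the smallest n is 32.

32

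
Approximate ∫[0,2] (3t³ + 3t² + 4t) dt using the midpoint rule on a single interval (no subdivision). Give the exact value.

M = (b−a)·f(1) = 2·(10) = 20.

20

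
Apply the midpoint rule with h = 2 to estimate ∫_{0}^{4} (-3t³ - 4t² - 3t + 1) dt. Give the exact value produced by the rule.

-268

h = (4 − 0)/2 = 2.
Midpoints m₁,…,m₂ = 1, 3.
f(m₁)=-9, f(m₂)=-125.
h·[f(m₁) + f(m₂)] = 2·(-134) = -268.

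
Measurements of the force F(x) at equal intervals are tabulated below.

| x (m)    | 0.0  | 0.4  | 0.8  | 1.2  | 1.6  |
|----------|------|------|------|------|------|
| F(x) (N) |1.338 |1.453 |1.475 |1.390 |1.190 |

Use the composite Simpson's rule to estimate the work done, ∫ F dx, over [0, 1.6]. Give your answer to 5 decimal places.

h = 0.4, n = 4.
(h/3)·[y₀ + 4y₁ + 2y₂ + 4y₃ + y₄] = 0.133333·(16.850) = 2.24667.

2.24667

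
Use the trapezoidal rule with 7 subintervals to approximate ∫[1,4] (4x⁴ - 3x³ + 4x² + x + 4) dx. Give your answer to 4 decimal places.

h = (4 − 1)/7 = 0.428571.
Nodes x₀,…,x₇ = 1, 1.428571, 1.857143, 2.285714, 2.714286, 3.142857, 3.571429, 4.
f(x) = 4x⁴ - 3x³ + 4x² + x + 4: f₀=10, f₁=21.505206, f₂=48.019159, f₃=100.539775, f₄=193.303623, f₅=343.785923, f₆=572.700541, f₇=904.
(h/2)·[f₀ + 2f₁ + 2f₂ + 2f₃ + 2f₄ + 2f₅ + 2f₆ + f₇] = 0.214286·(3473.708455) = 744.3661.

744.3661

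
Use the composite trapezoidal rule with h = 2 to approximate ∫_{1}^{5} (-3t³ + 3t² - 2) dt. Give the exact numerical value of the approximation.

h = (5 − 1)/2 = 2.
Nodes t₀,…,t₂ = 1, 3, 5.
f(t) = -3t³ + 3t² - 2: f₀=-2, f₁=-56, f₂=-302.
(h/2)·[f₀ + 2f₁ + f₂] = 1·(-416) = -416.

-416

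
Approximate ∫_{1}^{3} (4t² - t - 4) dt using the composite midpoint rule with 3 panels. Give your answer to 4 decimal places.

h = (3 − 1)/3 = 0.666667.
Midpoints m₁,…,m₃ = 1.333333, 2, 2.666667.
f(m₁)=1.777778, f(m₂)=10, f(m₃)=21.777778.
h·[f(m₁) + f(m₂) + f(m₃)] = 0.666667·(33.555556) = 22.3704.

22.3704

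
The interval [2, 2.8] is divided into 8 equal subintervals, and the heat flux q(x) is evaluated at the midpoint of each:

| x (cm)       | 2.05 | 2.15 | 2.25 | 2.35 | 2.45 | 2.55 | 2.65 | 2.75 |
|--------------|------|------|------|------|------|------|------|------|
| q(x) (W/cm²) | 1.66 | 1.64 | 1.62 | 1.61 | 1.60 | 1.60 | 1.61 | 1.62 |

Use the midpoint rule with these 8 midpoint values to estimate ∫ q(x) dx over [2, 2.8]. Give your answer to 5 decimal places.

h = 0.1, n = 8.
h·[y(m₁) + y(m₂) + y(m₃) + y(m₄) + y(m₅) + y(m₆) + y(m₇) + y(m₈)] = 0.1·(12.96) = 1.29600.

1.29600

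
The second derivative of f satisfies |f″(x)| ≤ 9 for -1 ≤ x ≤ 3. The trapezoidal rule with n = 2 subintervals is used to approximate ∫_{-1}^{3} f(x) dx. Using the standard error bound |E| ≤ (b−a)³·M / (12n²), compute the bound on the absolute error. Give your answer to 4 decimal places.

12.0000

|E| ≤ (4)³·9 / (12·2²) = 576/48 = 12.0000.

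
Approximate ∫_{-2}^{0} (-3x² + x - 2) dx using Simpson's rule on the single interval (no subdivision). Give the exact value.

S = (b−a)/6 · [f(-2) + 4f(-1) + f(0)] = 0.333333·[(-16) + 4·(-6) + (-2)] = -14.

-14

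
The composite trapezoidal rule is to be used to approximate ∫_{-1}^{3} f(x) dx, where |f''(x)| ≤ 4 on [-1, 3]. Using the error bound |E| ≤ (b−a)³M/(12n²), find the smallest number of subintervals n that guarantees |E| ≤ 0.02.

Need 256/(12n²) ≤ 0.02.
n² ≥ 256/(12·0.02) = 1066.67 ⇒ n ≥ 32.6599, so the smallest n is 33.

33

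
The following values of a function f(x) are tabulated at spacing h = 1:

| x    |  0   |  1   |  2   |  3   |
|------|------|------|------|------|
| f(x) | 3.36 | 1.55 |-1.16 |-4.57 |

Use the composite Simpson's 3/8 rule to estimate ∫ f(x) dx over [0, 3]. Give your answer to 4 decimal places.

h = 1, n = 3.
(3h/8)·[y₀ + 3y₁ + 3y₂ + y₃] = 0.375·(-0.04) = -0.0150.

-0.0150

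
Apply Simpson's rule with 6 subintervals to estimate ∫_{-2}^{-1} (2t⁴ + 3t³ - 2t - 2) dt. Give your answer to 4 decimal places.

2.1502

h = (-1 − (-2))/6 = 0.166667.
Nodes t₀,…,t₆ = -2, -1.833333, -1.666667, -1.5, -1.333333, -1.166667, -1.
f(t) = 2t⁴ + 3t³ - 2t - 2: f₀=10, f₁=5.774691, f₂=2.876543, f₃=1, f₄=-0.123457, f₅=-0.725309, f₆=-1.
(h/3)·[f₀ + 4f₁ + 2f₂ + 4f₃ + 2f₄ + 4f₅ + f₆] = 0.055556·(38.703704) = 2.1502.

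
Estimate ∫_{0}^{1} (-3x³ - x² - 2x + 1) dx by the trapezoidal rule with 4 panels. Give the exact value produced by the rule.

h = (1 − 0)/4 = 0.25.
Nodes x₀,…,x₄ = 0, 0.25, 0.5, 0.75, 1.
f(x) = -3x³ - x² - 2x + 1: f₀=1, f₁=0.390625, f₂=-0.625, f₃=-2.328125, f₄=-5.
(h/2)·[f₀ + 2f₁ + 2f₂ + 2f₃ + f₄] = 0.125·(-9.125) = -1.140625.

-1.140625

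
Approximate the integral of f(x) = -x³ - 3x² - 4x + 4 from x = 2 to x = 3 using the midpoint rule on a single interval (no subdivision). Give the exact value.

M = (b−a)·f(2.5) = 1·(-40.375) = -40.375.

-40.375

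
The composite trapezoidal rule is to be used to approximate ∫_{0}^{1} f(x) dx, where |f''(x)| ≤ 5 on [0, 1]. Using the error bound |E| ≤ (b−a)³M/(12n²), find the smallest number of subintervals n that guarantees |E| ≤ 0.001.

21

Need 5/(12n²) ≤ 0.001.
n² ≥ 5/(12·0.001) = 416.667 ⇒ n ≥ 20.4124, so the smallest n is 21.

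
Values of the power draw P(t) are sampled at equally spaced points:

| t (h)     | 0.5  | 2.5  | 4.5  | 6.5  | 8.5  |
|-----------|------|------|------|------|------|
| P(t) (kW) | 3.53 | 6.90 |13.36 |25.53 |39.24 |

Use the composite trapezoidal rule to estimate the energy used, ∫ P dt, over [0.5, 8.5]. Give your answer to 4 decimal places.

134.3500

h = 2, n = 4.
(h/2)·[y₀ + 2y₁ + 2y₂ + 2y₃ + y₄] = 1·(134.35) = 134.3500.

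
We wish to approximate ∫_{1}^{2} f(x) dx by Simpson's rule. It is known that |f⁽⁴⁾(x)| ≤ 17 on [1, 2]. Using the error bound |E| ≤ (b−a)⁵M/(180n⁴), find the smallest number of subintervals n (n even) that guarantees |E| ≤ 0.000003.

14

Need 17/(180n⁴) ≤ 0.000003.
n⁴ ≥ 17/(180·0.000003) = 31481.5 ⇒ n ≥ 13.3203, so the smallest even n is 14. (n must be even for Simpson's rule.)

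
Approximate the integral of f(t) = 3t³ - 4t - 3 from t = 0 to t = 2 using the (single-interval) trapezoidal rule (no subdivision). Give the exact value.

10

T = (b−a)/2 · [f(0) + f(2)] = 1·[(-3) + 13] = 10.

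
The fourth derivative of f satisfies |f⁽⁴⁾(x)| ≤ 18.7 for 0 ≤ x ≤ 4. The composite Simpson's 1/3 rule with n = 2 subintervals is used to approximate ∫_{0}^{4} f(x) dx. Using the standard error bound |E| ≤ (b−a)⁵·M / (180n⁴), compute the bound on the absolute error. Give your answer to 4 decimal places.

|E| ≤ (4)⁵·18.7 / (180·2⁴) = 19148.8/2880 = 6.6489.

6.6489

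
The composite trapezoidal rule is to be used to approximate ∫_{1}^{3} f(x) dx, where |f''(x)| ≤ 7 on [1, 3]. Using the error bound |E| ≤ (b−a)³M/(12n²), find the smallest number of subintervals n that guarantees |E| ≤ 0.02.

16

Need 56/(12n²) ≤ 0.02.
n² ≥ 56/(12·0.02) = 233.333 ⇒ n ≥ 15.2753, so the smallest n is 16.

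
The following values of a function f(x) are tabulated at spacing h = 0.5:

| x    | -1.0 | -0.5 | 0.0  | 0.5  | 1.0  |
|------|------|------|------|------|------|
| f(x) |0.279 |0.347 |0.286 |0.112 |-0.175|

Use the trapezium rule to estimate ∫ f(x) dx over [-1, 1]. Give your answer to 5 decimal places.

h = 0.5, n = 4.
(h/2)·[y₀ + 2y₁ + 2y₂ + 2y₃ + y₄] = 0.25·(1.594) = 0.39850.

0.39850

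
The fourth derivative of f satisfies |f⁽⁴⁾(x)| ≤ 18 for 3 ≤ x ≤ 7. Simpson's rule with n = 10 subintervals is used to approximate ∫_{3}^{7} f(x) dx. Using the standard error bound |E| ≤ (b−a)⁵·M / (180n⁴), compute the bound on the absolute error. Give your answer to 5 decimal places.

0.01024

|E| ≤ (4)⁵·18 / (180·10⁴) = 18432/1800000 = 0.01024.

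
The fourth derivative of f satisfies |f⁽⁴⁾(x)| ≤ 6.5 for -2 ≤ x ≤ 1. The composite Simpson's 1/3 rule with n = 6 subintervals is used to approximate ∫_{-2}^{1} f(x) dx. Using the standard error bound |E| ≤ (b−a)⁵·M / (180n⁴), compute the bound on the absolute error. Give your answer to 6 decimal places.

0.006771

|E| ≤ (3)⁵·6.5 / (180·6⁴) = 1579.5/233280 = 0.006771.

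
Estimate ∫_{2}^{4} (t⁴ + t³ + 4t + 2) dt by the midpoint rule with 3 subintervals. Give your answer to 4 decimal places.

281.5967

h = (4 − 2)/3 = 0.666667.
Midpoints m₁,…,m₃ = 2.333333, 3, 3.666667.
f(m₁)=53.679012, f(m₂)=122, f(m₃)=246.716049.
h·[f(m₁) + f(m₂) + f(m₃)] = 0.666667·(422.395062) = 281.5967.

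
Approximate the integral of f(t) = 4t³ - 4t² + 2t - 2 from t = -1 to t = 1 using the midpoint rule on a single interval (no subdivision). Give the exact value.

-4

M = (b−a)·f(0) = 2·(-2) = -4.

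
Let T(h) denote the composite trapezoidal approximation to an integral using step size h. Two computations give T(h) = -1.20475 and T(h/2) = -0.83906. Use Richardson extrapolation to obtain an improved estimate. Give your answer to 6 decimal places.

-0.717163

R = (4·T(h/2) − T(h)) / 3 = (4·(-0.83906) − (-1.20475))/3 = (-2.15149)/3 = -0.717163.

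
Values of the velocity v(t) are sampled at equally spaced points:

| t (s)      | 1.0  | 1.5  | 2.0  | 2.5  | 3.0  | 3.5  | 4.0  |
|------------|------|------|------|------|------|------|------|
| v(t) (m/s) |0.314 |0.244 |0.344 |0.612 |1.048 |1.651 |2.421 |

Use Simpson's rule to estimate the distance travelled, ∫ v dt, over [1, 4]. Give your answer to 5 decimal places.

2.59117

h = 0.5, n = 6.
(h/3)·[y₀ + 4y₁ + 2y₂ + 4y₃ + 2y₄ + 4y₅ + y₆] = 0.166667·(15.547) = 2.59117.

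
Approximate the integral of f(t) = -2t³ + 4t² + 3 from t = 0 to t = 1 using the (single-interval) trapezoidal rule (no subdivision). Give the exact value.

T = (b−a)/2 · [f(0) + f(1)] = 0.5·[3 + 5] = 4.

4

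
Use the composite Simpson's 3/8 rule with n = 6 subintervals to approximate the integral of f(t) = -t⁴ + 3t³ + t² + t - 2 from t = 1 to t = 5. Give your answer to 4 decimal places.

h = (5 − 1)/6 = 0.666667.
Nodes t₀,…,t₆ = 1, 1.666667, 2.333333, 3, 3.666667, 4.333333, 5.
f(t) = -t⁴ + 3t³ + t² + t - 2: f₀=2, f₁=8.617284, f₂=14.246914, f₃=10, f₄=-17.753086, f₅=-87.382716, f₆=-222.
(3h/8)·[f₀ + 3f₁ + 3f₂ + 2f₃ + 3f₄ + 3f₅ + f₆] = 0.25·(-446.814815) = -111.7037.

-111.7037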